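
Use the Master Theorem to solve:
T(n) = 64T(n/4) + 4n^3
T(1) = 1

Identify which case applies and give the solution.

a=64, b=4, f(n)=4n^3. log_4(64) = 3. Since c=3 = 3, Case 2 applies: T(n) = Θ(n^log_b(a) · log n) = O(n^3 log n).

Answer: O(n^3 log n) - Case 2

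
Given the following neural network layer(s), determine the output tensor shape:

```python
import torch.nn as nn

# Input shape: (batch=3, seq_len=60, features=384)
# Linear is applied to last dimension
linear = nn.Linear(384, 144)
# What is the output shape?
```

Input: (3, 60, 384) -> Output: (3, 60, 144)

Answer: (3, 60, 144)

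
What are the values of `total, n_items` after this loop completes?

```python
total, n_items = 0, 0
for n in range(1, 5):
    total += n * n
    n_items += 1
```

Sum of squares and count
`total, n_items` takes the values: (0, 0) → (1, 0) → (1, 1) → (5, 1) → (5, 2) → (14, 2) → (14, 3) → (30, 3) → (30, 4)

Answer: 30, 4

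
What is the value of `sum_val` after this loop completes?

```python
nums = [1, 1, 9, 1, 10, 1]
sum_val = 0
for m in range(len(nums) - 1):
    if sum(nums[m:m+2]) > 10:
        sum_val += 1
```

Count windows with sum > 10
`sum_val` takes the values: 0 → 1 → 2

Answer: 2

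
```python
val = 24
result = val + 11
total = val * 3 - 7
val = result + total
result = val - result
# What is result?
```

Trace:
`val = 24` → val = 24
`result = val + 11` → result = 35
`total = val * 3 - 7` → total = 65
`val = result + total` → val = 100
`result = val - result` → result = 65
So result = 65

Answer: 65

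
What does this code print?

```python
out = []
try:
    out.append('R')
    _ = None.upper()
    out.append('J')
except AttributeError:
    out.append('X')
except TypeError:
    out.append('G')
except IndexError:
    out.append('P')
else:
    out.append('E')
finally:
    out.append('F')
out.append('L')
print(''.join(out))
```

Execution trace: 'R' (try body) → 'X' (except AttributeError) → 'F' (finally) → 'L' (after the try/except). Output: RXFL

Answer: RXFL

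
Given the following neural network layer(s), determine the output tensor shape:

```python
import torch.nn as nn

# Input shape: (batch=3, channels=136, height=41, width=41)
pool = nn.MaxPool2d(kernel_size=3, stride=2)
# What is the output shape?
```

Input: (3, 136, 41, 41) -> Output: (3, 136, 20, 20)

Answer: (3, 136, 20, 20)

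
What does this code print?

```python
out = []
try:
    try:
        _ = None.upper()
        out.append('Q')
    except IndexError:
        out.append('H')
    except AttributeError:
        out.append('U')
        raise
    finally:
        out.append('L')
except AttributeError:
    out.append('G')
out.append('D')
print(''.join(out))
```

Execution trace: 'U' (inner except AttributeError) → 'L' (inner finally) → 'G' (outer except AttributeError) → 'D' (after the try/except). Output: ULGD

Answer: ULGD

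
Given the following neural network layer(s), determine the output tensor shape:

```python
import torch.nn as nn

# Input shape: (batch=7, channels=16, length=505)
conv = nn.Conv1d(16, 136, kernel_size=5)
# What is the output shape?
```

Input: (7, 16, 505) -> Output: (7, 136, 501)

Answer: (7, 136, 501)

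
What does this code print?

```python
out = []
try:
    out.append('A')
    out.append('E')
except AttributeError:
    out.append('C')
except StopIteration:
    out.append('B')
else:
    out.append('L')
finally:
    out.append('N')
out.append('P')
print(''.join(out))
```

Execution trace: 'A' (try body) → 'E' (try body, no exception) → 'L' (else) → 'N' (finally) → 'P' (after the try/except). Output: AELNP

Answer: AELNP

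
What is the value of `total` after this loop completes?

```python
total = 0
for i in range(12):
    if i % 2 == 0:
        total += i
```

Sum of even numbers 0 to 11
`total` takes the values: 0 → 2 → 6 → 12 → 20 → 30

Answer: 30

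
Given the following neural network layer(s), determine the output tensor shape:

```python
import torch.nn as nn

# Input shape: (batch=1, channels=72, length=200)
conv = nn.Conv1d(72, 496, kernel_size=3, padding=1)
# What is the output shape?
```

Input: (1, 72, 200) -> Output: (1, 496, 200)

Answer: (1, 496, 200)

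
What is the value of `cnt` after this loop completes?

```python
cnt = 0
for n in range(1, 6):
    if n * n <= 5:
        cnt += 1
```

Count numbers where n² ≤ 5
`cnt` takes the values: 0 → 1 → 2

Answer: 2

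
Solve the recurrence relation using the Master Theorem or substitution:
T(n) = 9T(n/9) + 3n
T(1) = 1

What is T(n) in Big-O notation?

By Master Theorem: a=9, b=9, f(n)=3n. Since log_9(9) = 1 and f(n) = Θ(n^1), Case 2 applies. T(n) = O(n log n).

Answer: O(n log n)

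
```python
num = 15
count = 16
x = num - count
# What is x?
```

Trace:
`num = 15` → num = 15
`count = 16` → count = 16
`x = num - count` → x = -1
So x = -1

Answer: -1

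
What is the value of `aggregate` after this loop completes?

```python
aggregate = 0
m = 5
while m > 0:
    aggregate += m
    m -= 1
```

Sum 5 down to 1
`aggregate` takes the values: 0 → 5 → 9 → 12 → 14 → 15

Answer: 15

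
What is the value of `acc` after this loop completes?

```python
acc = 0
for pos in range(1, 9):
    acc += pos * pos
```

Sum of squares 1² to 8² = 204
`acc` takes the values: 0 → 1 → 5 → 14 → 30 → 55 → 91 → 140 → 204

Answer: 204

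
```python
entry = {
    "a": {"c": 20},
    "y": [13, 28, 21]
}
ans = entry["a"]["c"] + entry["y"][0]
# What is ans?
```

Trace:
`entry = { ...` → entry = {'a': {'c': 20}, 'y': [13, 28, 21]}
`ans = entry["a"]["c"] + entry["y"][0]` → ans = 33
So ans = 33

Answer: 33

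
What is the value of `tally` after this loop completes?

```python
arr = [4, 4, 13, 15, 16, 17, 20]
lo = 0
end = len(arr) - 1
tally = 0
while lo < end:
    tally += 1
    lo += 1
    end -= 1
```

Iterations until pointers meet (list length 7)
`tally` takes the values: 0 → 1 → 2 → 3

Answer: 3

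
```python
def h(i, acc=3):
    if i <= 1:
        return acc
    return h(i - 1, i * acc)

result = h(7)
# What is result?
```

Accumulator trace (n, acc): (7, 3) -> (6, 21) -> (5, 126) -> (4, 630) -> (3, 2520) -> (2, 7560) -> (1, 15120) -> return 15120

Answer: 15120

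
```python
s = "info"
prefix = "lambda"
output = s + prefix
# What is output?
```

Trace:
`s = "info"` → s = 'info'
`prefix = "lambda"` → prefix = 'lambda'
`output = s + prefix` → output = 'infolambda'
So output = 'infolambda'

Answer: 'infolambda'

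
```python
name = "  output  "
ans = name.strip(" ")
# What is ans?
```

Trace:
`name = "  output  "` → name = '  output  '
`ans = name.strip(" ")` → ans = 'output'
So ans = 'output'

Answer: 'output'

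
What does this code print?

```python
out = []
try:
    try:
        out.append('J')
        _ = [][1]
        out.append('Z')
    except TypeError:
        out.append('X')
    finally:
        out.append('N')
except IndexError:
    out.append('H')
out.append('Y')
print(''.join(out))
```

Execution trace: 'J' (try body) → 'N' (finally) → 'H' (outer except IndexError) → 'Y' (after the try/except). Output: JNHY

Answer: JNHY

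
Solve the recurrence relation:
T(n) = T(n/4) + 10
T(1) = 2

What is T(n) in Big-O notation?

Each step divides n by 4 and adds 10. After log_4(n) steps we reach T(1)=2. So T(n) = 10·log_4(n) + 2 = O(log n).

Answer: O(log n)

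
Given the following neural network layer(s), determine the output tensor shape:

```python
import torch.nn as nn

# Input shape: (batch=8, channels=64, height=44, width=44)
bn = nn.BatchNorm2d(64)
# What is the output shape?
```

Input: (8, 64, 44, 44) -> Output: (8, 64, 44, 44)

Answer: (8, 64, 44, 44)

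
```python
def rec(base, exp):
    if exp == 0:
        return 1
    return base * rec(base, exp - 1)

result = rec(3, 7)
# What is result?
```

rec(3, 7) = 3 * 3 * 3 * 3 * 3 * 3 * 3 = 2187

Answer: 2187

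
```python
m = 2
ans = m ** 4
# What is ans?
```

Trace:
`m = 2` → m = 2
`ans = m ** 4` → ans = 16
So ans = 16

Answer: 16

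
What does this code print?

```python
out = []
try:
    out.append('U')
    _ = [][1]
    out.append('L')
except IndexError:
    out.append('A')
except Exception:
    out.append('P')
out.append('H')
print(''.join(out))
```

Execution trace: 'U' (try body) → 'A' (except IndexError) → 'H' (after the try/except). Output: UAH

Answer: UAH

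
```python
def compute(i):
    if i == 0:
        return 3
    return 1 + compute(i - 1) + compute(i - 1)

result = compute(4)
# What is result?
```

compute(i) = 1 + 2·compute(i-1), compute(0)=3. Closed form: (3+1)·2^4 - 1 = 63.

Answer: 63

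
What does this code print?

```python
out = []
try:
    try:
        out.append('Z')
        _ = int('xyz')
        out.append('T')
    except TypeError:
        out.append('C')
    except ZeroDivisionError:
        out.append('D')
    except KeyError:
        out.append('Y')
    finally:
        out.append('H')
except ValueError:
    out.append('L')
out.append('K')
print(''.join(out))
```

Execution trace: 'Z' (inner try body) → 'H' (inner finally) → 'L' (outer except ValueError) → 'K' (after the try/except). Output: ZHLK

Answer: ZHLK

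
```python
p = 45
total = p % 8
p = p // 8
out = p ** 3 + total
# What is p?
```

Trace:
`p = 45` → p = 45
`total = p % 8` → total = 5
`p = p // 8` → p = 5
`out = p ** 3 + total` → out = 130
So p = 5

Answer: 5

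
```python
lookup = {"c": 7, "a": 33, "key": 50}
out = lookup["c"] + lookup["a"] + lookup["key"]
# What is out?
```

Trace:
`lookup = {"c": 7, "a": 33, "key": 50}` → lookup = {'c': 7, 'a': 33, 'key': 50}
`out = lookup["c"] + lookup["a"] + lookup["key"]` → out = 90
So out = 90

Answer: 90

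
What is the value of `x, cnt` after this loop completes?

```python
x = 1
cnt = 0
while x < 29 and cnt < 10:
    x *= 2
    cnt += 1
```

Double until >= 29 or 10 iterations
`x, cnt` takes the values: (1, 0) → (2, 0) → (2, 1) → (4, 1) → (4, 2) → (8, 2) → (8, 3) → (16, 3) → (16, 4) → (32, 4) → (32, 5)

Answer: 32, 5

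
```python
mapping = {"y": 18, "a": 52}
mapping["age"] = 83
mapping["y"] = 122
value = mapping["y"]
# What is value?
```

Trace:
`mapping = {"y": 18, "a": 52}` → mapping = {'y': 18, 'a': 52}
`mapping["age"] = 83` → mapping = {'y': 18, 'a': 52, 'age': 83}
`mapping["y"] = 122` → mapping = {'y': 122, 'a': 52, 'age': 83}
`value = mapping["y"]` → value = 122
So value = 122

Answer: 122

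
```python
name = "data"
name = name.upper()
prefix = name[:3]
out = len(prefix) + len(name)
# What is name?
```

Trace:
`name = "data"` → name = 'data'
`name = name.upper()` → name = 'DATA'
`prefix = name[:3]` → prefix = 'DAT'
`out = len(prefix) + len(name)` → out = 7
So name = 'DATA'

Answer: 'DATA'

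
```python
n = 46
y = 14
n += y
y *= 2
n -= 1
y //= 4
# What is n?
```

Trace:
`n = 46` → n = 46
`y = 14` → y = 14
`n += y` → n = 60
`y *= 2` → y = 28
`n -= 1` → n = 59
`y //= 4` → y = 7
So n = 59

Answer: 59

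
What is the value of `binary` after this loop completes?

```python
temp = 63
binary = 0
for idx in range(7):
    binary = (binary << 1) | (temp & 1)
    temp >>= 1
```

Reverse lowest 7 bits of 63
`binary` takes the values: 0 → 1 → 3 → 7 → 15 → 31 → 63 → 126

Answer: 126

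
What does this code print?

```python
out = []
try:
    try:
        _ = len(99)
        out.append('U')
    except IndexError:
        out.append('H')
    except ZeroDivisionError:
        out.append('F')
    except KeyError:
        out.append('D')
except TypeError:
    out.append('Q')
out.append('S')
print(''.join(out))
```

Execution trace: 'Q' (outer except TypeError) → 'S' (after the try/except). Output: QS

Answer: QS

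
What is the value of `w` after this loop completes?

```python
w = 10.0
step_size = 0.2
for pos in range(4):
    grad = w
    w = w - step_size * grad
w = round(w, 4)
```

Gradient descent: w = 10.0 * (1 - 0.2)^4
`w` takes the values: 10.0 → 8.0 → 6.4 → 5.12 → 4.096

Answer: 4.096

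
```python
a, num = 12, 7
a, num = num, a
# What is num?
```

Trace:
`a, num = 12, 7` → a = 12; num = 7
`a, num = num, a` → a = 7; num = 12
So num = 12

Answer: 12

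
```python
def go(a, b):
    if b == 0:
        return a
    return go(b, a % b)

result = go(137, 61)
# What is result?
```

go(137, 61) -> go(61, 15) -> go(15, 1) -> go(1, 0) -> 1

Answer: 1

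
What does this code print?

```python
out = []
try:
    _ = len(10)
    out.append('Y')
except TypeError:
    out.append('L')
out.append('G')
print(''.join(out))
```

Execution trace: 'L' (except TypeError) → 'G' (after the try/except). Output: LG

Answer: LG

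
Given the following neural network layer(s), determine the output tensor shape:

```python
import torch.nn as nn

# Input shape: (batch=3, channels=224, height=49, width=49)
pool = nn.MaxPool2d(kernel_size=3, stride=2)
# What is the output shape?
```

Input: (3, 224, 49, 49) -> Output: (3, 224, 24, 24)

Answer: (3, 224, 24, 24)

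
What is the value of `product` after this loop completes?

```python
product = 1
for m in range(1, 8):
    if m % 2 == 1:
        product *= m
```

Product of odd numbers 1 to 7
`product` takes the values: 1 → 3 → 15 → 105

Answer: 105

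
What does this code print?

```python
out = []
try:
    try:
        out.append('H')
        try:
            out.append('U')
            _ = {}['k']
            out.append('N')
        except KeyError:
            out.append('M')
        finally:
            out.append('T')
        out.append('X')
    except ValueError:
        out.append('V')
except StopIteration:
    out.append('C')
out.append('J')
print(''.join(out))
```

Execution trace: 'H' (try body) → 'U' (inner try body) → 'M' (inner except KeyError) → 'T' (inner finally) → 'X' (try body, no exception) → 'J' (after the try/except). Output: HUMTXJ

Answer: HUMTXJ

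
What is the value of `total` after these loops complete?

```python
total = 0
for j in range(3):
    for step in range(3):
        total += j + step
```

Sum of all j+step for j,step in 3x3
`total` takes the values: 0 → 1 → 3 → 4 → 6 → 9 → 11 → 14 → 18

Answer: 18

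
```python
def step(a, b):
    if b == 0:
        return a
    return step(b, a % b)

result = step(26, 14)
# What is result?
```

step(26, 14) -> step(14, 12) -> step(12, 2) -> step(2, 0) -> 2

Answer: 2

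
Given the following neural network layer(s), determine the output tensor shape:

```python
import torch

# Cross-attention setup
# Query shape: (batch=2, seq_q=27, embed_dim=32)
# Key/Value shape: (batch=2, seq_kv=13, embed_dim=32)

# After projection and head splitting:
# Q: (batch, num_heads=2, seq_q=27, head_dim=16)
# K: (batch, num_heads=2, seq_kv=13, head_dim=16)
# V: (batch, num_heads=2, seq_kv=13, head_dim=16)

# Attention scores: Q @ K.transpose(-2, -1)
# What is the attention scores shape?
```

Input: (2, 27, 32) -> Output: (2, 2, 27, 13)

Answer: (2, 2, 27, 13)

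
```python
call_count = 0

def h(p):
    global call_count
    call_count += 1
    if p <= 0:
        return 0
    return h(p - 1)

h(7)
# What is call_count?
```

Linear recursion stepping by 1: 8 calls from p=7 down to ≤0.

Answer: 8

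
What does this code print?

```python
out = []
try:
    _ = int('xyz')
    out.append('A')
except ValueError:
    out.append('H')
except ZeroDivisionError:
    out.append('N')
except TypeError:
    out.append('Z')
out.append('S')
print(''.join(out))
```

Execution trace: 'H' (except ValueError) → 'S' (after the try/except). Output: HS

Answer: HS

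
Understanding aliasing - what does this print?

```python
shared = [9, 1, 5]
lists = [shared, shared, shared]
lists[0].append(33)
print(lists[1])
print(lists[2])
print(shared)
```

Key concept: list of same reference.
Step by step:
`shared = [9, 1, 5]` → shared = [9, 1, 5]
`lists = [shared, shared, shared]` → lists = [[9, 1, 5], [9, 1, 5], [9, 1, 5]]
`lists[0].append(33)` → shared = [9, 1, 5, 33]; lists = [[9, 1, 5, 33], [9, 1, 5, 33], [9, 1, 5, 33]]
`print(lists[1])` → prints [9, 1, 5, 33]
`print(lists[2])` → prints [9, 1, 5, 33]
`print(shared)` → prints [9, 1, 5, 33]

Answer:
[9, 1, 5, 33]
[9, 1, 5, 33]
[9, 1, 5, 33]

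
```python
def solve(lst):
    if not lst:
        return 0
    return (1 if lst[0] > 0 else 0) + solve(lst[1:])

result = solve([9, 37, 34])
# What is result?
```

Count of positive elements in [9, 37, 34] = 3

Answer: 3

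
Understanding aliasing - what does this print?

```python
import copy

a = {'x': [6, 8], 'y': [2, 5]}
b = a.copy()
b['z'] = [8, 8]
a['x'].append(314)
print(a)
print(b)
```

Key concept: shallow copy of dict with mutable values.
Step by step:
`a = {'x': [6, 8], 'y': [2, 5]}` → a = {'x': [6, 8], 'y': [2, 5]}
`b = a.copy()` → b = {'x': [6, 8], 'y': [2, 5]}
`b['z'] = [8, 8]` → b = {'x': [6, 8], 'y': [2, 5], 'z': [8, 8]}
`a['x'].append(314)` → a = {'x': [6, 8, 314], 'y': [2, 5]}; b = {'x': [6, 8, 314], 'y': [2, 5], 'z': [8, 8]}
`print(a)` → prints {'x': [6, 8, 314], 'y': [2, 5]}
`print(b)` → prints {'x': [6, 8, 314], 'y': [2, 5], 'z': [8, 8]}

Answer:
{'x': [6, 8, 314], 'y': [2, 5]}
{'x': [6, 8, 314], 'y': [2, 5], 'z': [8, 8]}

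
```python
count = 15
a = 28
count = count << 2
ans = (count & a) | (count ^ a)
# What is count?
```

Trace:
`count = 15` → count = 15
`a = 28` → a = 28
`count = count << 2` → count = 60
`ans = (count & a) | (count ^ a)` → ans = 60
So count = 60

Answer: 60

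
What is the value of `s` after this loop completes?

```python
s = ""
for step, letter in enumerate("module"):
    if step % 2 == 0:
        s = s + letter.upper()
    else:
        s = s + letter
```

Uppercase even positions in 'module'
`s` takes the values: "" → "M" → "Mo" → "MoD" → "MoDu" → "MoDuL" → "MoDuLe"

Answer: "MoDuLe"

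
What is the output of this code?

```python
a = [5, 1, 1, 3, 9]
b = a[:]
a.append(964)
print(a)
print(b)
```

Key concept: slice [:] creates copy.
Step by step:
`a = [5, 1, 1, 3, 9]` → a = [5, 1, 1, 3, 9]
`b = a[:]` → b = [5, 1, 1, 3, 9]
`a.append(964)` → a = [5, 1, 1, 3, 9, 964]
`print(a)` → prints [5, 1, 1, 3, 9, 964]
`print(b)` → prints [5, 1, 1, 3, 9]

Answer:
[5, 1, 1, 3, 9, 964]
[5, 1, 1, 3, 9]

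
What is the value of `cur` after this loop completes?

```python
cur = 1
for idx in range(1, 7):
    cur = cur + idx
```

Start at 1, add 1 through 6
`cur` takes the values: 1 → 2 → 4 → 7 → 11 → 16 → 22

Answer: 22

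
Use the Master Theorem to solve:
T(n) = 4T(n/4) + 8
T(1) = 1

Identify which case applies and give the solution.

a=4, b=4, f(n)=8. log_4(4) = 1. Since c=0 < 1, Case 1 applies: T(n) = Θ(n^log_b(a)) = O(n).

Answer: O(n) - Case 1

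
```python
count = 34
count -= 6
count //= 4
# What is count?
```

Trace:
`count = 34` → count = 34
`count -= 6` → count = 28
`count //= 4` → count = 7
So count = 7

Answer: 7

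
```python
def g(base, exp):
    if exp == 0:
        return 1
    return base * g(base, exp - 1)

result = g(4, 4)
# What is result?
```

g(4, 4) = 4 * 4 * 4 * 4 = 256

Answer: 256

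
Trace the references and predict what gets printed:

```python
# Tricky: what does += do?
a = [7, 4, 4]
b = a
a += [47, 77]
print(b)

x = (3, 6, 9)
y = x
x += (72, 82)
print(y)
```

Key concept: += behavior differs for mutable vs immutable.
Step by step:
`a = [7, 4, 4]` → a = [7, 4, 4]
`b = a` → b = [7, 4, 4] (same object as a)
`a += [47, 77]` → a = [7, 4, 4, 47, 77] (same object as b); b = [7, 4, 4, 47, 77] (same object as a)
`print(b)` → prints [7, 4, 4, 47, 77]
`x = (3, 6, 9)` → x = (3, 6, 9)
`y = x` → y = (3, 6, 9)
`x += (72, 82)` → x = (3, 6, 9, 72, 82)
`print(y)` → prints (3, 6, 9)

Answer:
[7, 4, 4, 47, 77]
(3, 6, 9)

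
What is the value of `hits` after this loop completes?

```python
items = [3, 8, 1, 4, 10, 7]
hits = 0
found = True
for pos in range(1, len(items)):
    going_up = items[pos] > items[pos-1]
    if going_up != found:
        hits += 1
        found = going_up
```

Count direction changes in [3, 8, 1, 4, 10, 7]
`hits` takes the values: 0 → 1 → 2 → 3

Answer: 3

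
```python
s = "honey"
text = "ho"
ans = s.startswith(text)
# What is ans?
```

Trace:
`s = "honey"` → s = 'honey'
`text = "ho"` → text = 'ho'
`ans = s.startswith(text)` → ans = True
So ans = True

Answer: True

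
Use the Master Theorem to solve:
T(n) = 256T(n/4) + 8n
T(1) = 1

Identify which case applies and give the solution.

a=256, b=4, f(n)=8n. log_4(256) = 4. Since c=1 < 4, Case 1 applies: T(n) = Θ(n^log_b(a)) = O(n^4).

Answer: O(n^4) - Case 1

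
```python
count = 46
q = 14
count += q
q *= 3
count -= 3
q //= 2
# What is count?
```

Trace:
`count = 46` → count = 46
`q = 14` → q = 14
`count += q` → count = 60
`q *= 3` → q = 42
`count -= 3` → count = 57
`q //= 2` → q = 21
So count = 57

Answer: 57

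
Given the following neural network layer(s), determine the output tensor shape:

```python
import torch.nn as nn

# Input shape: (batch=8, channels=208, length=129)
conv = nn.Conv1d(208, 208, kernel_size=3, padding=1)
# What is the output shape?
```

Input: (8, 208, 129) -> Output: (8, 208, 129)

Answer: (8, 208, 129)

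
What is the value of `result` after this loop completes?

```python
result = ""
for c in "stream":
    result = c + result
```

Reverse 'stream'
`result` takes the values: "" → "s" → "ts" → "rts" → "erts" → "aerts" → "maerts"

Answer: "maerts"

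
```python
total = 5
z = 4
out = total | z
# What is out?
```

Trace:
`total = 5` → total = 5
`z = 4` → z = 4
`out = total | z` → out = 5
So out = 5

Answer: 5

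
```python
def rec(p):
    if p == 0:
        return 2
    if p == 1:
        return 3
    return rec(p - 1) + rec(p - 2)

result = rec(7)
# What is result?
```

Build up from base cases: rec(0)=2, rec(1)=3, rec(2)=5, rec(3)=8, rec(4)=13, rec(5)=21, rec(6)=34, ..., rec(7)=55

Answer: 55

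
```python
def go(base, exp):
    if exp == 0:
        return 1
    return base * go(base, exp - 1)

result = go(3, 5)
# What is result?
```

go(3, 5) = 3 * 3 * 3 * 3 * 3 = 243

Answer: 243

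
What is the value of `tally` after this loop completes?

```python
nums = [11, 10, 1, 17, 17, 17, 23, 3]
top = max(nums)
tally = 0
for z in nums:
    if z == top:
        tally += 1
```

Count of max value 23 in [11, 10, 1, 17, 17, 17, 23, 3]
`tally` takes the values: 0 → 1

Answer: 1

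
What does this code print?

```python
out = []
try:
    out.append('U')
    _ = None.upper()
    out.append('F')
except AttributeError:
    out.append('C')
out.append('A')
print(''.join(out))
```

Execution trace: 'U' (try body) → 'C' (except AttributeError) → 'A' (after the try/except). Output: UCA

Answer: UCA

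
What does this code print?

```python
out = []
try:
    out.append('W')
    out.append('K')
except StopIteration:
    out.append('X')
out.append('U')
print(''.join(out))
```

Execution trace: 'W' (try body) → 'K' (try body, no exception) → 'U' (after the try/except). Output: WKU

Answer: WKU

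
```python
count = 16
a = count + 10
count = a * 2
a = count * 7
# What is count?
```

Trace:
`count = 16` → count = 16
`a = count + 10` → a = 26
`count = a * 2` → count = 52
`a = count * 7` → a = 364
So count = 52

Answer: 52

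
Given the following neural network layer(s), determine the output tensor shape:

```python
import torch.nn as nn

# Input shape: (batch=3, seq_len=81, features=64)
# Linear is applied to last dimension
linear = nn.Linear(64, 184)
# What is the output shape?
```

Input: (3, 81, 64) -> Output: (3, 81, 184)

Answer: (3, 81, 184)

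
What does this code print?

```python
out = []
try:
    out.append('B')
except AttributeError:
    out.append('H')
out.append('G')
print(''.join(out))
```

Execution trace: 'B' (try body, no exception) → 'G' (after the try/except). Output: BG

Answer: BG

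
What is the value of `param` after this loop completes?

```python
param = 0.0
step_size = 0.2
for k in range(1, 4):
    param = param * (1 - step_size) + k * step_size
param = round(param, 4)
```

Moving average with lr=0.2
`param` takes the values: 0.0 → 0.2 → 0.56 → 1.048

Answer: 1.048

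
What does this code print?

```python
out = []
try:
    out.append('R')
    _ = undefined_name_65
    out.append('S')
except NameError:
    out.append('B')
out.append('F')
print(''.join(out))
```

Execution trace: 'R' (try body) → 'B' (except NameError) → 'F' (after the try/except). Output: RBF

Answer: RBF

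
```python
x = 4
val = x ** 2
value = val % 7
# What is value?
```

Trace:
`x = 4` → x = 4
`val = x ** 2` → val = 16
`value = val % 7` → value = 2
So value = 2

Answer: 2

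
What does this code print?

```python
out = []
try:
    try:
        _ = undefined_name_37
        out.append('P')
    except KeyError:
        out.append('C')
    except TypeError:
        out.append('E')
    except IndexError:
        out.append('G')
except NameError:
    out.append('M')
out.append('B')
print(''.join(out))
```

Execution trace: 'M' (outer except NameError) → 'B' (after the try/except). Output: MB

Answer: MB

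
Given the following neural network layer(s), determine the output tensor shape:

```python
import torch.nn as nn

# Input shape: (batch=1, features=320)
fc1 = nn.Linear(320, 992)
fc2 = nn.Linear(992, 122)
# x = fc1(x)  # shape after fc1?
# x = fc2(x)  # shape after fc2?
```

Input: (1, 320) -> after fc1: (1, 992) -> Output: (1, 122)

Answer: (1, 122)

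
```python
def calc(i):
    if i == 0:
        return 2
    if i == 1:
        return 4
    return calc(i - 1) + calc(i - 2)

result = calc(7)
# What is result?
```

Build up from base cases: calc(0)=2, calc(1)=4, calc(2)=6, calc(3)=10, calc(4)=16, calc(5)=26, calc(6)=42, ..., calc(7)=68

Answer: 68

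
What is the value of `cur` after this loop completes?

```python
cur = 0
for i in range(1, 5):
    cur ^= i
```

XOR of 1 to 4
`cur` takes the values: 0 → 1 → 3 → 0 → 4

Answer: 4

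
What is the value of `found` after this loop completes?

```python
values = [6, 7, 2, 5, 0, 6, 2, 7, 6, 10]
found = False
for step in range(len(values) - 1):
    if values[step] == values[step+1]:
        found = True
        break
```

Check consecutive duplicates in [6, 7, 2, 5, 0, 6, 2, 7, 6, 10]
`found` takes the values: False

Answer: False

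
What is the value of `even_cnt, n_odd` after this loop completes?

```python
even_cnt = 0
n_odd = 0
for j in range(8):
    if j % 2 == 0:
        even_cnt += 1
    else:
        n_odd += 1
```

Count evens and odds in range(8)
`even_cnt, n_odd` takes the values: (0, 0) → (1, 0) → (1, 1) → (2, 1) → (2, 2) → (3, 2) → (3, 3) → (4, 3) → (4, 4)

Answer: 4, 4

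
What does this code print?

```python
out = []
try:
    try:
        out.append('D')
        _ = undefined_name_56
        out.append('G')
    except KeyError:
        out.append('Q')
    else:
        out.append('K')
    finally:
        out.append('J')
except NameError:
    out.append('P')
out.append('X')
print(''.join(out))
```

Execution trace: 'D' (inner try body) → 'J' (inner finally) → 'P' (outer except NameError) → 'X' (after the try/except). Output: DJPX

Answer: DJPX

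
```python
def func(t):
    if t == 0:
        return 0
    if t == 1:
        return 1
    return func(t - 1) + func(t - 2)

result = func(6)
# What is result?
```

Build up from base cases: func(0)=0, func(1)=1, func(2)=1, func(3)=2, func(4)=3, func(5)=5, func(6)=8

Answer: 8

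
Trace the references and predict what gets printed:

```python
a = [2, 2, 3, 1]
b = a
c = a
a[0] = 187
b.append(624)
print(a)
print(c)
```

Key concept: multiple aliases.
Step by step:
`a = [2, 2, 3, 1]` → a = [2, 2, 3, 1]
`b = a` → b = [2, 2, 3, 1] (same object as a)
`c = a` → c = [2, 2, 3, 1] (same object as a, b)
`a[0] = 187` → a = [187, 2, 3, 1] (same object as b, c); b = [187, 2, 3, 1] (same object as a, c); c = [187, 2, 3, 1] (same object as a, b)
`b.append(624)` → a = [187, 2, 3, 1, 624] (same object as b, c); b = [187, 2, 3, 1, 624] (same object as a, c); c = [187, 2, 3, 1, 624] (same object as a, b)
`print(a)` → prints [187, 2, 3, 1, 624]
`print(c)` → prints [187, 2, 3, 1, 624]

Answer:
[187, 2, 3, 1, 624]
[187, 2, 3, 1, 624]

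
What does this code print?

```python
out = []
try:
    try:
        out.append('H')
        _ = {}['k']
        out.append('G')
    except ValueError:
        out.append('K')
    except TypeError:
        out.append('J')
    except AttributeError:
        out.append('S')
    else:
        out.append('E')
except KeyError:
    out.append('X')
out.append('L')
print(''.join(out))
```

Execution trace: 'H' (try body) → 'X' (outer except KeyError) → 'L' (after the try/except). Output: HXL

Answer: HXL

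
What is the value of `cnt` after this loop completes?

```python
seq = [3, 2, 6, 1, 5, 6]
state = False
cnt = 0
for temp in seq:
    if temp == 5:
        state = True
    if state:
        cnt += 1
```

Count elements after first 5 in [3, 2, 6, 1, 5, 6]
`cnt` takes the values: 0 → 1 → 2

Answer: 2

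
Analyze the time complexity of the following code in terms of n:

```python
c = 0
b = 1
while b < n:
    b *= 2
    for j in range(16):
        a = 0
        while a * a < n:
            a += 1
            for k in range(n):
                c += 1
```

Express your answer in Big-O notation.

Each loop level contributes: log n × 1 × √n × n. Multiplying the contributions gives O(n√n log n).

Answer: O(n√n log n)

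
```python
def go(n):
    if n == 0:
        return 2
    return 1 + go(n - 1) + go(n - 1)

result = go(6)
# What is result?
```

go(n) = 1 + 2·go(n-1), go(0)=2. Closed form: (2+1)·2^6 - 1 = 191.

Answer: 191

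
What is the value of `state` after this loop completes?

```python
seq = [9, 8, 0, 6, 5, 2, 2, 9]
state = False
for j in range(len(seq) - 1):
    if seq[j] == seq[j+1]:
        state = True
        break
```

Check consecutive duplicates in [9, 8, 0, 6, 5, 2, 2, 9]
`state` takes the values: False → True

Answer: True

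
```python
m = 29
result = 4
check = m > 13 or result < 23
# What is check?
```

Trace:
`m = 29` → m = 29
`result = 4` → result = 4
`check = m > 13 or result < 23` → check = True
So check = True

Answer: True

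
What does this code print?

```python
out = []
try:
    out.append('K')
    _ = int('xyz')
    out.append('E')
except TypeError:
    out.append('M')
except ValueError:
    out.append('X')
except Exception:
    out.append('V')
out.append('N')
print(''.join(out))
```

Execution trace: 'K' (try body) → 'X' (except ValueError) → 'N' (after the try/except). Output: KXN

Answer: KXN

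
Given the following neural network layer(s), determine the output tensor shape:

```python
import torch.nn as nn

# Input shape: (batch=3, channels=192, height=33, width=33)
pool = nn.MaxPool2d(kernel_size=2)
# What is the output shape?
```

Input: (3, 192, 33, 33) -> Output: (3, 192, 16, 16)

Answer: (3, 192, 16, 16)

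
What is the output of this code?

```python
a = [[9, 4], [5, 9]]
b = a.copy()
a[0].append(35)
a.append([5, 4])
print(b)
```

Key concept: shallow copy with nested lists.
Step by step:
`a = [[9, 4], [5, 9]]` → a = [[9, 4], [5, 9]]
`b = a.copy()` → b = [[9, 4], [5, 9]]
`a[0].append(35)` → a = [[9, 4, 35], [5, 9]]; b = [[9, 4, 35], [5, 9]]
`a.append([5, 4])` → a = [[9, 4, 35], [5, 9], [5, 4]]
`print(b)` → prints [[9, 4, 35], [5, 9]]

Answer: [[9, 4, 35], [5, 9]]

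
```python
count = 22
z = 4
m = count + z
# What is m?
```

Trace:
`count = 22` → count = 22
`z = 4` → z = 4
`m = count + z` → m = 26
So m = 26

Answer: 26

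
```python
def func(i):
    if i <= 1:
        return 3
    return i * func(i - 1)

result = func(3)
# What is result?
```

func(3) = 3 * 2 * 3 = 18

Answer: 18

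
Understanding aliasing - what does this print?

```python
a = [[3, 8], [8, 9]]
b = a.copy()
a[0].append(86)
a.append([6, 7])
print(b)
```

Key concept: shallow copy with nested lists.
Step by step:
`a = [[3, 8], [8, 9]]` → a = [[3, 8], [8, 9]]
`b = a.copy()` → b = [[3, 8], [8, 9]]
`a[0].append(86)` → a = [[3, 8, 86], [8, 9]]; b = [[3, 8, 86], [8, 9]]
`a.append([6, 7])` → a = [[3, 8, 86], [8, 9], [6, 7]]
`print(b)` → prints [[3, 8, 86], [8, 9]]

Answer: [[3, 8, 86], [8, 9]]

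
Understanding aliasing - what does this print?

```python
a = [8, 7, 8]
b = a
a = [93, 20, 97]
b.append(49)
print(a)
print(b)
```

Key concept: rebinding vs mutation: a is rebound to a new list, b still points at the original.
Step by step:
`a = [8, 7, 8]` → a = [8, 7, 8]
`b = a` → b = [8, 7, 8] (same object as a)
`a = [93, 20, 97]` → a = [93, 20, 97]
`b.append(49)` → b = [8, 7, 8, 49]
`print(a)` → prints [93, 20, 97]
`print(b)` → prints [8, 7, 8, 49]

Answer:
[93, 20, 97]
[8, 7, 8, 49]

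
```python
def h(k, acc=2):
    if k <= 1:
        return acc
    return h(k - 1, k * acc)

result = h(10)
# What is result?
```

Accumulator trace (n, acc): (10, 2) -> (9, 20) -> (8, 180) -> (7, 1440) -> (6, 10080) -> (5, 60480) -> (4, 302400) -> (3, 1209600) -> (2, 3628800) -> (1, 7257600) -> return 7257600

Answer: 7257600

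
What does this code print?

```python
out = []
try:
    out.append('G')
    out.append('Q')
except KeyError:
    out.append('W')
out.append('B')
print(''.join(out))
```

Execution trace: 'G' (try body) → 'Q' (try body, no exception) → 'B' (after the try/except). Output: GQB

Answer: GQB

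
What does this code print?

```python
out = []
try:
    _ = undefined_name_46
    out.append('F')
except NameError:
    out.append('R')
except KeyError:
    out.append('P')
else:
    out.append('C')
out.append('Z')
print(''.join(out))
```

Execution trace: 'R' (except NameError) → 'Z' (after the try/except). Output: RZ

Answer: RZ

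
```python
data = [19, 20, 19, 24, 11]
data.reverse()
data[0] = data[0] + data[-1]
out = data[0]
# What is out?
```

Trace:
`data = [19, 20, 19, 24, 11]` → data = [19, 20, 19, 24, 11]
`data.reverse()` → data = [11, 24, 19, 20, 19]
`data[0] = data[0] + data[-1]` → data = [30, 24, 19, 20, 19]
`out = data[0]` → out = 30
So out = 30

Answer: 30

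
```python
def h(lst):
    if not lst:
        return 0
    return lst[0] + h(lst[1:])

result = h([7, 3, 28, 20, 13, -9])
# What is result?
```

7 + 3 + 28 + 20 + 13 + (-9) + 0 = 62

Answer: 62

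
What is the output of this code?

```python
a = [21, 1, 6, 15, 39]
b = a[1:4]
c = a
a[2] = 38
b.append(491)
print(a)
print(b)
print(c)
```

Key concept: slice vs alias.
Step by step:
`a = [21, 1, 6, 15, 39]` → a = [21, 1, 6, 15, 39]
`b = a[1:4]` → b = [1, 6, 15]
`c = a` → c = [21, 1, 6, 15, 39] (same object as a)
`a[2] = 38` → a = [21, 1, 38, 15, 39] (same object as c); c = [21, 1, 38, 15, 39] (same object as a)
`b.append(491)` → b = [1, 6, 15, 491]
`print(a)` → prints [21, 1, 38, 15, 39]
`print(b)` → prints [1, 6, 15, 491]
`print(c)` → prints [21, 1, 38, 15, 39]

Answer:
[21, 1, 38, 15, 39]
[1, 6, 15, 491]
[21, 1, 38, 15, 39]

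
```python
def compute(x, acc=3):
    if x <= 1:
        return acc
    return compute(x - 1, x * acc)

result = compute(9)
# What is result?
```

Accumulator trace (n, acc): (9, 3) -> (8, 27) -> (7, 216) -> (6, 1512) -> (5, 9072) -> (4, 45360) -> (3, 181440) -> (2, 544320) -> (1, 1088640) -> return 1088640

Answer: 1088640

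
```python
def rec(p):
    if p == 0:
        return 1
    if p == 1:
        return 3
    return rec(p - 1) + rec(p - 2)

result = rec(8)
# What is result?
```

Build up from base cases: rec(0)=1, rec(1)=3, rec(2)=4, rec(3)=7, rec(4)=11, rec(5)=18, rec(6)=29, ..., rec(8)=76

Answer: 76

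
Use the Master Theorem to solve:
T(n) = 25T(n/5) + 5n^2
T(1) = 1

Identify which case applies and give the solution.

a=25, b=5, f(n)=5n^2. log_5(25) = 2. Since c=2 = 2, Case 2 applies: T(n) = Θ(n^log_b(a) · log n) = O(n^2 log n).

Answer: O(n^2 log n) - Case 2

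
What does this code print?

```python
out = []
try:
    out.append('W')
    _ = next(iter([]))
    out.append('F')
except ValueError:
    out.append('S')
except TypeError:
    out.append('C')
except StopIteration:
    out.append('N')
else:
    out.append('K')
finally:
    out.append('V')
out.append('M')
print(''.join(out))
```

Execution trace: 'W' (try body) → 'N' (except StopIteration) → 'V' (finally) → 'M' (after the try/except). Output: WNVM

Answer: WNVM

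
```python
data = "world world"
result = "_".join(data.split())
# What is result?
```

Trace:
`data = "world world"` → data = 'world world'
`result = "_".join(data.split())` → result = 'world_world'
So result = 'world_world'

Answer: 'world_world'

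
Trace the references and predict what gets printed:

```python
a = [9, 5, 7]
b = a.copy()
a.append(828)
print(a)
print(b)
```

Key concept: list.copy() creates independent copy.
Step by step:
`a = [9, 5, 7]` → a = [9, 5, 7]
`b = a.copy()` → b = [9, 5, 7]
`a.append(828)` → a = [9, 5, 7, 828]
`print(a)` → prints [9, 5, 7, 828]
`print(b)` → prints [9, 5, 7]

Answer:
[9, 5, 7, 828]
[9, 5, 7]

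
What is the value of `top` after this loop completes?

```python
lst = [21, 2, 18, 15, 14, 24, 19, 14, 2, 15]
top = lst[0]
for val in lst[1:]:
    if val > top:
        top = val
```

Maximum of [21, 2, 18, 15, 14, 24, 19, 14, 2, 15]
`top` takes the values: 21 → 24

Answer: 24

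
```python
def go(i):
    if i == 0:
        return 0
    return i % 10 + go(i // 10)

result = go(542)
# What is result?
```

Sum of digits of 542: 2 + 4 + 5 = 11

Answer: 11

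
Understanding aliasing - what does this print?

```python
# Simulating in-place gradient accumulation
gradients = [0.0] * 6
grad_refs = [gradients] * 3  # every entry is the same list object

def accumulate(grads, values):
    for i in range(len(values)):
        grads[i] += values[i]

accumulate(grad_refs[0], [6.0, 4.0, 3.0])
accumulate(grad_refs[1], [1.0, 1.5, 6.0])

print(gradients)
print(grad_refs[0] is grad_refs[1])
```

Key concept: gradient accumulation aliasing.
Step by step:
`gradients = [0.0] * 6` → gradients = [0.0, 0.0, 0.0, 0.0, 0.0, 0.0]
`grad_refs = [gradients] * 3` → grad_refs = [[0.0, 0.0, 0.0, 0.0, 0.0, 0.0], [0.0, 0.0, 0.0, 0.0, 0.0, 0.0], [0.0, 0.0, 0.0, 0.0, 0.0, 0.0]]
`accumulate(grad_refs[0], [6.0, 4.0, 3.0])` → gradients = [6.0, 4.0, 3.0, 0.0, 0.0, 0.0]; grad_refs = [[6.0, 4.0, 3.0, 0.0, 0.0, 0.0], [6.0, 4.0, 3.0, 0.0, 0.0, 0.0], [6.0, 4.0, 3.0, 0.0, 0.0, 0.0]]
`accumulate(grad_refs[1], [1.0, 1.5, 6.0])` → gradients = [7.0, 5.5, 9.0, 0.0, 0.0, 0.0]; grad_refs = [[7.0, 5.5, 9.0, 0.0, 0.0, 0.0], [7.0, 5.5, 9.0, 0.0, 0.0, 0.0], [7.0, 5.5, 9.0, 0.0, 0.0, 0.0]]
`print(gradients)` → prints [7.0, 5.5, 9.0, 0.0, 0.0, 0.0]
`print(grad_refs[0] is grad_refs[1])` → prints True

Answer:
[7.0, 5.5, 9.0, 0.0, 0.0, 0.0]
True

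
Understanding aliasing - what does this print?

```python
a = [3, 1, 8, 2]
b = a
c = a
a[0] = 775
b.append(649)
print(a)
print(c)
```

Key concept: multiple aliases.
Step by step:
`a = [3, 1, 8, 2]` → a = [3, 1, 8, 2]
`b = a` → b = [3, 1, 8, 2] (same object as a)
`c = a` → c = [3, 1, 8, 2] (same object as a, b)
`a[0] = 775` → a = [775, 1, 8, 2] (same object as b, c); b = [775, 1, 8, 2] (same object as a, c); c = [775, 1, 8, 2] (same object as a, b)
`b.append(649)` → a = [775, 1, 8, 2, 649] (same object as b, c); b = [775, 1, 8, 2, 649] (same object as a, c); c = [775, 1, 8, 2, 649] (same object as a, b)
`print(a)` → prints [775, 1, 8, 2, 649]
`print(c)` → prints [775, 1, 8, 2, 649]

Answer:
[775, 1, 8, 2, 649]
[775, 1, 8, 2, 649]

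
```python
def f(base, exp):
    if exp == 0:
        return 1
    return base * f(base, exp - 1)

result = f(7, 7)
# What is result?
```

f(7, 7) = 7 * 7 * 7 * 7 * 7 * 7 * 7 = 823543

Answer: 823543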